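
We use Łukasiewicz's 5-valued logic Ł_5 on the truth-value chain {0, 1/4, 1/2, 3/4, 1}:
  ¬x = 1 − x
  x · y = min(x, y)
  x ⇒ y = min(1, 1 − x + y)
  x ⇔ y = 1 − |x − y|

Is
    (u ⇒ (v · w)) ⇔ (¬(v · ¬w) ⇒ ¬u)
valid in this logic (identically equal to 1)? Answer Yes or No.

Counterexample: take u = 1/4, v = 1/4, w = 0.
v · w = 1/4 · 0 = 0
u ⇒ (v · w) = 1/4 ⇒ 0 = 3/4
¬w = ¬0 = 1
v · ¬w = 1/4 · 1 = 1/4
¬(v · ¬w) = ¬1/4 = 3/4
¬u = ¬1/4 = 3/4
¬(v · ¬w) ⇒ ¬u = 3/4 ⇒ 3/4 = 1
(u ⇒ (v · w)) ⇔ (¬(v · ¬w) ⇒ ¬u) = 3/4 ⇔ 1 = 3/4
This gives 3/4 ≠ 1.

No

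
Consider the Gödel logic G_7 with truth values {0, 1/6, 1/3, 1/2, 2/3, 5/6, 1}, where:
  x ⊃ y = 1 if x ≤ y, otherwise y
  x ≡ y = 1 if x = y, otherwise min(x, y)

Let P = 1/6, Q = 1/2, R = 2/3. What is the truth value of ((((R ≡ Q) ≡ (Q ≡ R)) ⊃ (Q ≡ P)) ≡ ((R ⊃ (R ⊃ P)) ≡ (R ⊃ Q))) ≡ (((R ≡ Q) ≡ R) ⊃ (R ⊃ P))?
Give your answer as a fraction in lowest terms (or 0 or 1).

1/6

R ≡ Q = 2/3 ≡ 1/2 = 1/2
Q ≡ R = 1/2 ≡ 2/3 = 1/2
(R ≡ Q) ≡ (Q ≡ R) = 1/2 ≡ 1/2 = 1
Q ≡ P = 1/2 ≡ 1/6 = 1/6
((R ≡ Q) ≡ (Q ≡ R)) ⊃ (Q ≡ P) = 1 ⊃ 1/6 = 1/6
R ⊃ P = 2/3 ⊃ 1/6 = 1/6
R ⊃ (R ⊃ P) = 2/3 ⊃ 1/6 = 1/6
R ⊃ Q = 2/3 ⊃ 1/2 = 1/2
(R ⊃ (R ⊃ P)) ≡ (R ⊃ Q) = 1/6 ≡ 1/2 = 1/6
(((R ≡ Q) ≡ (Q ≡ R)) ⊃ (Q ≡ P)) ≡ ((R ⊃ (R ⊃ P)) ≡ (R ⊃ Q)) = 1/6 ≡ 1/6 = 1
R ≡ Q = 2/3 ≡ 1/2 = 1/2
(R ≡ Q) ≡ R = 1/2 ≡ 2/3 = 1/2
R ⊃ P = 2/3 ⊃ 1/6 = 1/6
((R ≡ Q) ≡ R) ⊃ (R ⊃ P) = 1/2 ⊃ 1/6 = 1/6
((((R ≡ Q) ≡ (Q ≡ R)) ⊃ (Q ≡ P)) ≡ ((R ⊃ (R ⊃ P)) ≡ (R ⊃ Q))) ≡ (((R ≡ Q) ≡ R) ⊃ (R ⊃ P)) = 1 ≡ 1/6 = 1/6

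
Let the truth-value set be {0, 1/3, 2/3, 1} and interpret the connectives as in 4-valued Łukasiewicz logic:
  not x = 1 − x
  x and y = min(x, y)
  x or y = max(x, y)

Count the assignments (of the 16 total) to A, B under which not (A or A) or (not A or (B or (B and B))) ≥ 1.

7

A = 0, B = 0 ↦ 1  ≥
A = 0, B = 1/3 ↦ 1  ≥
A = 0, B = 2/3 ↦ 1  ≥
A = 0, B = 1 ↦ 1  ≥
A = 1/3, B = 0 ↦ 2/3  <
A = 1/3, B = 1/3 ↦ 2/3  <
A = 1/3, B = 2/3 ↦ 2/3  <
A = 1/3, B = 1 ↦ 1  ≥
A = 2/3, B = 0 ↦ 1/3  <
A = 2/3, B = 1/3 ↦ 1/3  <
A = 2/3, B = 2/3 ↦ 2/3  <
A = 2/3, B = 1 ↦ 1  ≥
A = 1, B = 0 ↦ 0  <
A = 1, B = 1/3 ↦ 1/3  <
A = 1, B = 2/3 ↦ 2/3  <
A = 1, B = 1 ↦ 1  ≥
So 7 of the 16 assignments meet the threshold.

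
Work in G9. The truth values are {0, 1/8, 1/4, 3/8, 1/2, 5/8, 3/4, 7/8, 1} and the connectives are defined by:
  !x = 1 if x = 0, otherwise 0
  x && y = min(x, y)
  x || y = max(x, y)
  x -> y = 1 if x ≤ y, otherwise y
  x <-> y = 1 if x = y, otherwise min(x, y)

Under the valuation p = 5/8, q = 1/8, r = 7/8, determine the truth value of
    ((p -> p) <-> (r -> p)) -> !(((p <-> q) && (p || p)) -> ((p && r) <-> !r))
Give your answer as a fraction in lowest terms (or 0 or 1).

p -> p = 5/8 -> 5/8 = 1
r -> p = 7/8 -> 5/8 = 5/8
(p -> p) <-> (r -> p) = 1 <-> 5/8 = 5/8
p <-> q = 5/8 <-> 1/8 = 1/8
p || p = 5/8 || 5/8 = 5/8
(p <-> q) && (p || p) = 1/8 && 5/8 = 1/8
p && r = 5/8 && 7/8 = 5/8
!r = !7/8 = 0
(p && r) <-> !r = 5/8 <-> 0 = 0
((p <-> q) && (p || p)) -> ((p && r) <-> !r) = 1/8 -> 0 = 0
!(((p <-> q) && (p || p)) -> ((p && r) <-> !r)) = !0 = 1
((p -> p) <-> (r -> p)) -> !(((p <-> q) && (p || p)) -> ((p && r) <-> !r)) = 5/8 -> 1 = 1

1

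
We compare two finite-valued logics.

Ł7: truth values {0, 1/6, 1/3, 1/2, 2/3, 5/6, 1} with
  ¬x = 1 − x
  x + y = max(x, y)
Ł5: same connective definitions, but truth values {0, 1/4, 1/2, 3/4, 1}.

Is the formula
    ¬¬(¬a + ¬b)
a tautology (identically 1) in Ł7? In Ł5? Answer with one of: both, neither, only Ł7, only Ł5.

neither

In Ł7: at a = 1/6, b = 1/6 the value is 5/6 — not a tautology.
In Ł5: at a = 1/4, b = 1/4 the value is 3/4 — not a tautology.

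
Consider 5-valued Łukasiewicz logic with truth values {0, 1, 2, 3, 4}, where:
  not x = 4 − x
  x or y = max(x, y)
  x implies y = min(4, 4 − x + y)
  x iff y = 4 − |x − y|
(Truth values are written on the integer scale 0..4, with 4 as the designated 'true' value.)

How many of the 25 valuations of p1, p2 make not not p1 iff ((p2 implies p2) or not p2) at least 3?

10

value 4: 5 assignments (counts)
value 3: 5 assignments (counts)
value 2: 5 assignments
value 1: 5 assignments
value 0: 5 assignments
So 10 of the 25 assignments meet the threshold.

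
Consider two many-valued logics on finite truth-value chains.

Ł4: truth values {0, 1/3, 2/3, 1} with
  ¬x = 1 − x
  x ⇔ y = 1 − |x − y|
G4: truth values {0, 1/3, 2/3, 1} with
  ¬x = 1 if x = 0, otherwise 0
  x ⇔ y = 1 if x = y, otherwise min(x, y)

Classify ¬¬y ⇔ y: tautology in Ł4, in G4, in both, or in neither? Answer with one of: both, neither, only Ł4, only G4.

only Ł4

In Ł4: every assignment gives 1 — tautology.
In G4: at y = 1/3 the value is 1/3 — not a tautology.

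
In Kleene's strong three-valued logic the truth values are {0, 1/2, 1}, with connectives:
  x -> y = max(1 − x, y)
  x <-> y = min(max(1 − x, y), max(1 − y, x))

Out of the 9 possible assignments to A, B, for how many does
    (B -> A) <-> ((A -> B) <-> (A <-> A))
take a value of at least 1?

A = 0, B = 0 ↦ 1  ≥
A = 0, B = 1/2 ↦ 1/2  <
A = 0, B = 1 ↦ 0  <
A = 1/2, B = 0 ↦ 1/2  <
A = 1/2, B = 1/2 ↦ 1/2  <
A = 1/2, B = 1 ↦ 1/2  <
A = 1, B = 0 ↦ 0  <
A = 1, B = 1/2 ↦ 1/2  <
A = 1, B = 1 ↦ 1  ≥
So 2 of the 9 assignments meet the threshold.

2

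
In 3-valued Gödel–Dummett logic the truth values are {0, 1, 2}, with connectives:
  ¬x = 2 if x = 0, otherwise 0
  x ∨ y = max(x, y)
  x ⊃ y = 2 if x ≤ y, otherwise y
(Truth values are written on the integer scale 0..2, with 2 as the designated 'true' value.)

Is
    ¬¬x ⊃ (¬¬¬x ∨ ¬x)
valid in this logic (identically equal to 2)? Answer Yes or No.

No

Counterexample: take x = 1.
¬x = ¬1 = 0
¬¬x = ¬0 = 2
¬x = ¬1 = 0
¬¬x = ¬0 = 2
¬¬¬x = ¬2 = 0
¬x = ¬1 = 0
¬¬¬x ∨ ¬x = 0 ∨ 0 = 0
¬¬x ⊃ (¬¬¬x ∨ ¬x) = 2 ⊃ 0 = 0
This gives 0 ≠ 2.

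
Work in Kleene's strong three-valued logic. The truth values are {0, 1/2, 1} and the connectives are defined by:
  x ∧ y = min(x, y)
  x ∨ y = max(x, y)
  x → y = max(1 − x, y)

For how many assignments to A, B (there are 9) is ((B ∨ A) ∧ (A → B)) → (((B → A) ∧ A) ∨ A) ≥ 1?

4

A = 0, B = 0 ↦ 1  ≥
A = 0, B = 1/2 ↦ 1/2  <
A = 0, B = 1 ↦ 0  <
A = 1/2, B = 0 ↦ 1/2  <
A = 1/2, B = 1/2 ↦ 1/2  <
A = 1/2, B = 1 ↦ 1/2  <
A = 1, B = 0 ↦ 1  ≥
A = 1, B = 1/2 ↦ 1  ≥
A = 1, B = 1 ↦ 1  ≥
So 4 of the 9 assignments meet the threshold.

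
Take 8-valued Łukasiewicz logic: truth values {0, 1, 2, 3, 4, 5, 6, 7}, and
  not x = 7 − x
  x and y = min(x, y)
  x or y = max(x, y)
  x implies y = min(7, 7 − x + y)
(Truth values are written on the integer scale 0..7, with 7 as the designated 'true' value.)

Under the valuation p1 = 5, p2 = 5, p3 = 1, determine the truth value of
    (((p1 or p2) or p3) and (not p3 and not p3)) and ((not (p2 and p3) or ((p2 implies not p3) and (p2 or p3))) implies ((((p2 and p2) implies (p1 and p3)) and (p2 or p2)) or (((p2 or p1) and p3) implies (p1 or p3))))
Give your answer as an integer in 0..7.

5

p1 or p2 = 5 or 5 = 5
(p1 or p2) or p3 = 5 or 1 = 5
not p3 = not 1 = 6
not p3 = not 1 = 6
not p3 and not p3 = 6 and 6 = 6
((p1 or p2) or p3) and (not p3 and not p3) = 5 and 6 = 5
p2 and p3 = 5 and 1 = 1
not (p2 and p3) = not 1 = 6
not p3 = not 1 = 6
p2 implies not p3 = 5 implies 6 = 7
p2 or p3 = 5 or 1 = 5
(p2 implies not p3) and (p2 or p3) = 7 and 5 = 5
not (p2 and p3) or ((p2 implies not p3) and (p2 or p3)) = 6 or 5 = 6
p2 and p2 = 5 and 5 = 5
p1 and p3 = 5 and 1 = 1
(p2 and p2) implies (p1 and p3) = 5 implies 1 = 3
p2 or p2 = 5 or 5 = 5
((p2 and p2) implies (p1 and p3)) and (p2 or p2) = 3 and 5 = 3
p2 or p1 = 5 or 5 = 5
(p2 or p1) and p3 = 5 and 1 = 1
p1 or p3 = 5 or 1 = 5
((p2 or p1) and p3) implies (p1 or p3) = 1 implies 5 = 7
(((p2 and p2) implies (p1 and p3)) and (p2 or p2)) or (((p2 or p1) and p3) implies (p1 or p3)) = 3 or 7 = 7
(not (p2 and p3) or ((p2 implies not p3) and (p2 or p3))) implies ((((p2 and p2) implies (p1 and p3)) and (p2 or p2)) or (((p2 or p1) and p3) implies (p1 or p3))) = 6 implies 7 = 7
(((p1 or p2) or p3) and (not p3 and not p3)) and ((not (p2 and p3) or ((p2 implies not p3) and (p2 or p3))) implies ((((p2 and p2) implies (p1 and p3)) and (p2 or p2)) or (((p2 or p1) and p3) implies (p1 or p3)))) = 5 and 7 = 5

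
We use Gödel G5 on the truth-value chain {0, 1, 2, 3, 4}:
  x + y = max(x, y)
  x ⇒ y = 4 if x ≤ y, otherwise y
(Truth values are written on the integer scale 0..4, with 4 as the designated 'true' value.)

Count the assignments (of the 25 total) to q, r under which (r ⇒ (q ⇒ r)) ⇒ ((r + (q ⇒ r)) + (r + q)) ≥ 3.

22

value 4: 19 assignments (counts)
value 3: 3 assignments (counts)
value 2: 2 assignments
value 1: 1 assignment
So 22 of the 25 assignments meet the threshold.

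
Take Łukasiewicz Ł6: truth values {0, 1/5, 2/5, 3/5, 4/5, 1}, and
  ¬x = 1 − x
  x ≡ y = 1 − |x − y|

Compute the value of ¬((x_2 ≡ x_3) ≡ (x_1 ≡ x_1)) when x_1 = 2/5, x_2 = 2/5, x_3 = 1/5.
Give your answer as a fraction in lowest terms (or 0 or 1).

1/5

x_2 ≡ x_3 = 2/5 ≡ 1/5 = 4/5
x_1 ≡ x_1 = 2/5 ≡ 2/5 = 1
(x_2 ≡ x_3) ≡ (x_1 ≡ x_1) = 4/5 ≡ 1 = 4/5
¬((x_2 ≡ x_3) ≡ (x_1 ≡ x_1)) = ¬4/5 = 1/5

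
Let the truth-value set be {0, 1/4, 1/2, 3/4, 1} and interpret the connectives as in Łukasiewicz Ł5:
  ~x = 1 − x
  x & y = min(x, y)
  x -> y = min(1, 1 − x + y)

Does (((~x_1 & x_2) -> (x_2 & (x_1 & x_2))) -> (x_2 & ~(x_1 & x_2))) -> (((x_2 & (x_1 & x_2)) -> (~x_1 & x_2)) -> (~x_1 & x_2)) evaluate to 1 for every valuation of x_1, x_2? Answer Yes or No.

Counterexample: take x_1 = 0, x_2 = 1/4.
~x_1 = ~0 = 1
~x_1 & x_2 = 1 & 1/4 = 1/4
x_1 & x_2 = 0 & 1/4 = 0
x_2 & (x_1 & x_2) = 1/4 & 0 = 0
(~x_1 & x_2) -> (x_2 & (x_1 & x_2)) = 1/4 -> 0 = 3/4
x_1 & x_2 = 0 & 1/4 = 0
~(x_1 & x_2) = ~0 = 1
x_2 & ~(x_1 & x_2) = 1/4 & 1 = 1/4
((~x_1 & x_2) -> (x_2 & (x_1 & x_2))) -> (x_2 & ~(x_1 & x_2)) = 3/4 -> 1/4 = 1/2
x_1 & x_2 = 0 & 1/4 = 0
x_2 & (x_1 & x_2) = 1/4 & 0 = 0
~x_1 = ~0 = 1
~x_1 & x_2 = 1 & 1/4 = 1/4
(x_2 & (x_1 & x_2)) -> (~x_1 & x_2) = 0 -> 1/4 = 1
~x_1 = ~0 = 1
~x_1 & x_2 = 1 & 1/4 = 1/4
((x_2 & (x_1 & x_2)) -> (~x_1 & x_2)) -> (~x_1 & x_2) = 1 -> 1/4 = 1/4
(((~x_1 & x_2) -> (x_2 & (x_1 & x_2))) -> (x_2 & ~(x_1 & x_2))) -> (((x_2 & (x_1 & x_2)) -> (~x_1 & x_2)) -> (~x_1 & x_2)) = 1/2 -> 1/4 = 3/4
This gives 3/4 ≠ 1.

No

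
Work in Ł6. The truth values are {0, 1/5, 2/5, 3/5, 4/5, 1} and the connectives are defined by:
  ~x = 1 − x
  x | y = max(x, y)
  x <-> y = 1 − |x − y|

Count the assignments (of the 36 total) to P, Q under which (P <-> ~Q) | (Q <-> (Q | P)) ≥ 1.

24

value 1: 24 assignments (counts)
value 4/5: 8 assignments
value 3/5: 4 assignments
So 24 of the 36 assignments meet the threshold.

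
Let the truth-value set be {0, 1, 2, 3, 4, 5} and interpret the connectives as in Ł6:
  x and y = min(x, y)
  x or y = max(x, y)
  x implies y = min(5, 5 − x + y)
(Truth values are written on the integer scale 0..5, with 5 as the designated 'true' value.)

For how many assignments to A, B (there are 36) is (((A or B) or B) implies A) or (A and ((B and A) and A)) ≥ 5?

value 5: 21 assignments (counts)
value 4: 5 assignments
value 3: 4 assignments
value 2: 3 assignments
value 1: 2 assignments
value 0: 1 assignment
So 21 of the 36 assignments meet the threshold.

21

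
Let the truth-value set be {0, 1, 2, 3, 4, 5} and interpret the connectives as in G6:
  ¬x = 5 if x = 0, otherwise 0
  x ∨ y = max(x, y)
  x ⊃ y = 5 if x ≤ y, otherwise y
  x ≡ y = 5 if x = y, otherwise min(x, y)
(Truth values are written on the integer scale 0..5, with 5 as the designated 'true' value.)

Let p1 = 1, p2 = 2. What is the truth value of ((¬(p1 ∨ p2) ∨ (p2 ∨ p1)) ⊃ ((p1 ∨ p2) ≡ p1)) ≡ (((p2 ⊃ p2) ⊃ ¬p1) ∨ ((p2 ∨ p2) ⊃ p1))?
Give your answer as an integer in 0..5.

5

p1 ∨ p2 = 1 ∨ 2 = 2
¬(p1 ∨ p2) = ¬2 = 0
p2 ∨ p1 = 2 ∨ 1 = 2
¬(p1 ∨ p2) ∨ (p2 ∨ p1) = 0 ∨ 2 = 2
p1 ∨ p2 = 1 ∨ 2 = 2
(p1 ∨ p2) ≡ p1 = 2 ≡ 1 = 1
(¬(p1 ∨ p2) ∨ (p2 ∨ p1)) ⊃ ((p1 ∨ p2) ≡ p1) = 2 ⊃ 1 = 1
p2 ⊃ p2 = 2 ⊃ 2 = 5
¬p1 = ¬1 = 0
(p2 ⊃ p2) ⊃ ¬p1 = 5 ⊃ 0 = 0
p2 ∨ p2 = 2 ∨ 2 = 2
(p2 ∨ p2) ⊃ p1 = 2 ⊃ 1 = 1
((p2 ⊃ p2) ⊃ ¬p1) ∨ ((p2 ∨ p2) ⊃ p1) = 0 ∨ 1 = 1
((¬(p1 ∨ p2) ∨ (p2 ∨ p1)) ⊃ ((p1 ∨ p2) ≡ p1)) ≡ (((p2 ⊃ p2) ⊃ ¬p1) ∨ ((p2 ∨ p2) ⊃ p1)) = 1 ≡ 1 = 5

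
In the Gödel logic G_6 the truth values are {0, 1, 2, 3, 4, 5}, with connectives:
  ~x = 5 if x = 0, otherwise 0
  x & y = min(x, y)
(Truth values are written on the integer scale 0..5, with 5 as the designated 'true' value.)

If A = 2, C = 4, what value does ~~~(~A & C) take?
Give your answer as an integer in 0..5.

5

~A = ~2 = 0
~A & C = 0 & 4 = 0
~(~A & C) = ~0 = 5
~~(~A & C) = ~5 = 0
~~~(~A & C) = ~0 = 5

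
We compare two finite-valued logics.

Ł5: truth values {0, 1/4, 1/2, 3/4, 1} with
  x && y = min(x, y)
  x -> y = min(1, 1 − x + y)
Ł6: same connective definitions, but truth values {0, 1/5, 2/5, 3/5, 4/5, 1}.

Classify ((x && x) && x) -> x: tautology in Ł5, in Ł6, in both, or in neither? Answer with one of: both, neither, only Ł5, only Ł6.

both

In Ł5: every assignment gives 1 — tautology.
In Ł6: every assignment gives 1 — tautology.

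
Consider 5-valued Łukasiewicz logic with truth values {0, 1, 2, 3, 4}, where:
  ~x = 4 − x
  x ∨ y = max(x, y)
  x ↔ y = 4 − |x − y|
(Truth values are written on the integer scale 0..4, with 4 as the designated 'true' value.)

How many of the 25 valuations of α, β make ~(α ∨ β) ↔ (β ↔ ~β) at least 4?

value 4: 7 assignments (counts)
value 3: 8 assignments
value 2: 6 assignments
value 1: 2 assignments
value 0: 2 assignments
So 7 of the 25 assignments meet the threshold.

7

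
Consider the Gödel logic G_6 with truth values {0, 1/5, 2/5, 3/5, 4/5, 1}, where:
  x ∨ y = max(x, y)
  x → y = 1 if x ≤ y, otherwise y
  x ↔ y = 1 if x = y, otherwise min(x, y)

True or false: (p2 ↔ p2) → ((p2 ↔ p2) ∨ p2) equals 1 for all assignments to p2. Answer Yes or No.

Yes

p2 = 0 ↦ 1
p2 = 1/5 ↦ 1
p2 = 2/5 ↦ 1
p2 = 3/5 ↦ 1
p2 = 4/5 ↦ 1
p2 = 1 ↦ 1
Every assignment gives a value ≥ 1.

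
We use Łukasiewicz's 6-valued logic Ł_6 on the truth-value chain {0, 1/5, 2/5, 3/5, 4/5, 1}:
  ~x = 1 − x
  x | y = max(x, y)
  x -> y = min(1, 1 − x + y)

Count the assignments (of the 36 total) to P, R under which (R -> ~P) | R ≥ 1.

value 1: 26 assignments (counts)
value 4/5: 7 assignments
value 3/5: 3 assignments
So 26 of the 36 assignments meet the threshold.

26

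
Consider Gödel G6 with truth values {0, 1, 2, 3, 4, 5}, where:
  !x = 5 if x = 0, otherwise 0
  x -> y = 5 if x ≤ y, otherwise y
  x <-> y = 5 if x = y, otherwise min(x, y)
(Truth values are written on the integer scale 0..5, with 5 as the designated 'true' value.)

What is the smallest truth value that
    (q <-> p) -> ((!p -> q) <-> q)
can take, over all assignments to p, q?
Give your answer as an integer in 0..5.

Take p = 1, q = 1:
q <-> p = 1 <-> 1 = 5
!p = !1 = 0
!p -> q = 0 -> 1 = 5
(!p -> q) <-> q = 5 <-> 1 = 1
(q <-> p) -> ((!p -> q) <-> q) = 5 -> 1 = 1
No assignment yields a value below 1, so this is the minimum.

1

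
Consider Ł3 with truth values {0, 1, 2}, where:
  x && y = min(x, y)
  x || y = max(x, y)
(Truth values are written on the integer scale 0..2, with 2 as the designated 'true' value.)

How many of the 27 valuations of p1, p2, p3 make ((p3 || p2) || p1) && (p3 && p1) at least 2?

3

value 2: 3 assignments (counts)
value 1: 9 assignments
value 0: 15 assignments
So 3 of the 27 assignments meet the threshold.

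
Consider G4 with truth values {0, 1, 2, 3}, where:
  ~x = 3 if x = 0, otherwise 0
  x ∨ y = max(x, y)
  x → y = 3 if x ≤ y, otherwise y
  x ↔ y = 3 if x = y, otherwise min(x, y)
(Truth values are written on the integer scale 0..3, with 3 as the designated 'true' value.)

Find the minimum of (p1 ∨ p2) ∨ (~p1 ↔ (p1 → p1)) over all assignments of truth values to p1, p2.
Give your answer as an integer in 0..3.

1

Take p1 = 1, p2 = 0:
p1 ∨ p2 = 1 ∨ 0 = 1
~p1 = ~1 = 0
p1 → p1 = 1 → 1 = 3
~p1 ↔ (p1 → p1) = 0 ↔ 3 = 0
(p1 ∨ p2) ∨ (~p1 ↔ (p1 → p1)) = 1 ∨ 0 = 1
No assignment yields a value below 1, so this is the minimum.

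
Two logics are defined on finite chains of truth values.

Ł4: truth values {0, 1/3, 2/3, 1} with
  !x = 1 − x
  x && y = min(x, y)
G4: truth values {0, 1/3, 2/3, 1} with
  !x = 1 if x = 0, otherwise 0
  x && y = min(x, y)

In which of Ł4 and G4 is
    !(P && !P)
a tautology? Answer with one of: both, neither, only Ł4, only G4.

only G4

In Ł4: at P = 1/3 the value is 2/3 — not a tautology.
In G4: every assignment gives 1 — tautology.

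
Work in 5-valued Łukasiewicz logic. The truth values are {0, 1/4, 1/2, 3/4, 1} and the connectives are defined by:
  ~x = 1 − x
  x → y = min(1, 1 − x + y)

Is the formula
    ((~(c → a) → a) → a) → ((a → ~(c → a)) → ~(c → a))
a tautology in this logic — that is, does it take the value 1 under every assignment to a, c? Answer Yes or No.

Yes

At a = 0, c = 3/4, for instance:
c → a = 3/4 → 0 = 1/4
~(c → a) = ~1/4 = 3/4
~(c → a) → a = 3/4 → 0 = 1/4
(~(c → a) → a) → a = 1/4 → 0 = 3/4
a → ~(c → a) = 0 → 3/4 = 1
(a → ~(c → a)) → ~(c → a) = 1 → 3/4 = 3/4
((~(c → a) → a) → a) → ((a → ~(c → a)) → ~(c → a)) = 3/4 → 3/4 = 1
and checking the remaining 24 assignments likewise gives ≥ 1 in every case.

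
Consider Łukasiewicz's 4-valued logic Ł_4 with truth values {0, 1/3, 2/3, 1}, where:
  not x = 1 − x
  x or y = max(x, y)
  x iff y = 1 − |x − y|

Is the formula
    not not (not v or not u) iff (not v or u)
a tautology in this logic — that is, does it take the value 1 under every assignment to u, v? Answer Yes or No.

No

Counterexample: take u = 0, v = 1/3.
not v = not 1/3 = 2/3
not u = not 0 = 1
not v or not u = 2/3 or 1 = 1
not (not v or not u) = not 1 = 0
not not (not v or not u) = not 0 = 1
not v = not 1/3 = 2/3
not v or u = 2/3 or 0 = 2/3
not not (not v or not u) iff (not v or u) = 1 iff 2/3 = 2/3
This gives 2/3 ≠ 1.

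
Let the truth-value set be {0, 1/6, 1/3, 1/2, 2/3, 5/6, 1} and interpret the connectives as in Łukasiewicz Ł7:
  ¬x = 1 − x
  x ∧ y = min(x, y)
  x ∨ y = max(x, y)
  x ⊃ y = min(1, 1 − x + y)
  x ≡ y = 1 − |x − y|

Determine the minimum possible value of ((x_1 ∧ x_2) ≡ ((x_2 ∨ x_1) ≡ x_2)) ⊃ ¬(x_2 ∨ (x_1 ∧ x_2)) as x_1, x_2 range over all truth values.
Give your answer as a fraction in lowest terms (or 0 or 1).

Take x_1 = 1, x_2 = 1:
x_1 ∧ x_2 = 1 ∧ 1 = 1
x_2 ∨ x_1 = 1 ∨ 1 = 1
(x_2 ∨ x_1) ≡ x_2 = 1 ≡ 1 = 1
(x_1 ∧ x_2) ≡ ((x_2 ∨ x_1) ≡ x_2) = 1 ≡ 1 = 1
x_1 ∧ x_2 = 1 ∧ 1 = 1
x_2 ∨ (x_1 ∧ x_2) = 1 ∨ 1 = 1
¬(x_2 ∨ (x_1 ∧ x_2)) = ¬1 = 0
((x_1 ∧ x_2) ≡ ((x_2 ∨ x_1) ≡ x_2)) ⊃ ¬(x_2 ∨ (x_1 ∧ x_2)) = 1 ⊃ 0 = 0
No assignment yields a value below 0, so this is the minimum.

0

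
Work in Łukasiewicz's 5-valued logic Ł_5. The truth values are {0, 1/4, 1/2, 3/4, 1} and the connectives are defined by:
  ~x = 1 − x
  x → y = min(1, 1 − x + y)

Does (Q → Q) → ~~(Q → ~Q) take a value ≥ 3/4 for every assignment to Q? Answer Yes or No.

No

Counterexample: take Q = 3/4.
Q → Q = 3/4 → 3/4 = 1
~Q = ~3/4 = 1/4
Q → ~Q = 3/4 → 1/4 = 1/2
~(Q → ~Q) = ~1/2 = 1/2
~~(Q → ~Q) = ~1/2 = 1/2
(Q → Q) → ~~(Q → ~Q) = 1 → 1/2 = 1/2
This gives 1/2, which is below 3/4.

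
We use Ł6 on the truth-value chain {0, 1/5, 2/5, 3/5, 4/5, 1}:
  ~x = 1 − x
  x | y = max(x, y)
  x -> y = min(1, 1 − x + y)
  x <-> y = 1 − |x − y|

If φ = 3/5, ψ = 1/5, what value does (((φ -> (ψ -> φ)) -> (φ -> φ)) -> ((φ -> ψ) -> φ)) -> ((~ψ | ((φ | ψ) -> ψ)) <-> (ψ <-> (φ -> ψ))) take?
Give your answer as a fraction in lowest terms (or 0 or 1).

ψ -> φ = 1/5 -> 3/5 = 1
φ -> (ψ -> φ) = 3/5 -> 1 = 1
φ -> φ = 3/5 -> 3/5 = 1
(φ -> (ψ -> φ)) -> (φ -> φ) = 1 -> 1 = 1
φ -> ψ = 3/5 -> 1/5 = 3/5
(φ -> ψ) -> φ = 3/5 -> 3/5 = 1
((φ -> (ψ -> φ)) -> (φ -> φ)) -> ((φ -> ψ) -> φ) = 1 -> 1 = 1
~ψ = ~1/5 = 4/5
φ | ψ = 3/5 | 1/5 = 3/5
(φ | ψ) -> ψ = 3/5 -> 1/5 = 3/5
~ψ | ((φ | ψ) -> ψ) = 4/5 | 3/5 = 4/5
φ -> ψ = 3/5 -> 1/5 = 3/5
ψ <-> (φ -> ψ) = 1/5 <-> 3/5 = 3/5
(~ψ | ((φ | ψ) -> ψ)) <-> (ψ <-> (φ -> ψ)) = 4/5 <-> 3/5 = 4/5
(((φ -> (ψ -> φ)) -> (φ -> φ)) -> ((φ -> ψ) -> φ)) -> ((~ψ | ((φ | ψ) -> ψ)) <-> (ψ <-> (φ -> ψ))) = 1 -> 4/5 = 4/5

4/5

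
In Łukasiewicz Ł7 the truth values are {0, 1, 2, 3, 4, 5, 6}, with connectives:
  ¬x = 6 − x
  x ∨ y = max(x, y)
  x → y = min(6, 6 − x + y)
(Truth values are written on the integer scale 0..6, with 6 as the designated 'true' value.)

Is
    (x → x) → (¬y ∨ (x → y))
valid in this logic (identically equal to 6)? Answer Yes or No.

No

Counterexample: take x = 2, y = 1.
x → x = 2 → 2 = 6
¬y = ¬1 = 5
x → y = 2 → 1 = 5
¬y ∨ (x → y) = 5 ∨ 5 = 5
(x → x) → (¬y ∨ (x → y)) = 6 → 5 = 5
This gives 5 ≠ 6.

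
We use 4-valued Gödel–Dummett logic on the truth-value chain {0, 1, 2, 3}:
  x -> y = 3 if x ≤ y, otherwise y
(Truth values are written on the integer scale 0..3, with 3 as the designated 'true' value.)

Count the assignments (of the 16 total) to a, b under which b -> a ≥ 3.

a = 0, b = 0 ↦ 3  ≥
a = 0, b = 1 ↦ 0  <
a = 0, b = 2 ↦ 0  <
a = 0, b = 3 ↦ 0  <
a = 1, b = 0 ↦ 3  ≥
a = 1, b = 1 ↦ 3  ≥
a = 1, b = 2 ↦ 1  <
a = 1, b = 3 ↦ 1  <
a = 2, b = 0 ↦ 3  ≥
a = 2, b = 1 ↦ 3  ≥
a = 2, b = 2 ↦ 3  ≥
a = 2, b = 3 ↦ 2  <
a = 3, b = 0 ↦ 3  ≥
a = 3, b = 1 ↦ 3  ≥
a = 3, b = 2 ↦ 3  ≥
a = 3, b = 3 ↦ 3  ≥
So 10 of the 16 assignments meet the threshold.

10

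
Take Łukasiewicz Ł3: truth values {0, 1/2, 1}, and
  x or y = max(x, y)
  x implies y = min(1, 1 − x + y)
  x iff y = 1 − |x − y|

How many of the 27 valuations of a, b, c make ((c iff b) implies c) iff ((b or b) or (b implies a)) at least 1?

19

value 1: 19 assignments (counts)
value 1/2: 5 assignments
value 0: 3 assignments
So 19 of the 27 assignments meet the threshold.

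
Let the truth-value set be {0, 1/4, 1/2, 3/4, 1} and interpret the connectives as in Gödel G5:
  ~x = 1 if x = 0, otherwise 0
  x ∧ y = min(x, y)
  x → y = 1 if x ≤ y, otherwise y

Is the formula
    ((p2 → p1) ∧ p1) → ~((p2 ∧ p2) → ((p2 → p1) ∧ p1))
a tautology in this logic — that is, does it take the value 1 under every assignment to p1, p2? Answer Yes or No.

No

Counterexample: take p1 = 1/4, p2 = 0.
p2 → p1 = 0 → 1/4 = 1
(p2 → p1) ∧ p1 = 1 ∧ 1/4 = 1/4
p2 ∧ p2 = 0 ∧ 0 = 0
(p2 ∧ p2) → ((p2 → p1) ∧ p1) = 0 → 1/4 = 1
~((p2 ∧ p2) → ((p2 → p1) ∧ p1)) = ~1 = 0
((p2 → p1) ∧ p1) → ~((p2 ∧ p2) → ((p2 → p1) ∧ p1)) = 1/4 → 0 = 0
This gives 0 ≠ 1.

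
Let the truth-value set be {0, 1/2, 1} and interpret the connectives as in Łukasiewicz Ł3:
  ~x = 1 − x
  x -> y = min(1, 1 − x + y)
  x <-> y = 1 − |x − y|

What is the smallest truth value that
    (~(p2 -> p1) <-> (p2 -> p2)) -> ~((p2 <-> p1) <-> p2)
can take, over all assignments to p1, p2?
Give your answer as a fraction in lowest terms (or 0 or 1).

1/2

Take p1 = 0, p2 = 1/2:
p2 -> p1 = 1/2 -> 0 = 1/2
~(p2 -> p1) = ~1/2 = 1/2
p2 -> p2 = 1/2 -> 1/2 = 1
~(p2 -> p1) <-> (p2 -> p2) = 1/2 <-> 1 = 1/2
p2 <-> p1 = 1/2 <-> 0 = 1/2
(p2 <-> p1) <-> p2 = 1/2 <-> 1/2 = 1
~((p2 <-> p1) <-> p2) = ~1 = 0
(~(p2 -> p1) <-> (p2 -> p2)) -> ~((p2 <-> p1) <-> p2) = 1/2 -> 0 = 1/2
No assignment yields a value below 1/2, so this is the minimum.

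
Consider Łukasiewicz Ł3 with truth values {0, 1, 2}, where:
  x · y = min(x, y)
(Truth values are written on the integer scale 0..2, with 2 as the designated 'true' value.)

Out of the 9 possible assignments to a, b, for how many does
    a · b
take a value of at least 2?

a = 0, b = 0 ↦ 0  <
a = 0, b = 1 ↦ 0  <
a = 0, b = 2 ↦ 0  <
a = 1, b = 0 ↦ 0  <
a = 1, b = 1 ↦ 1  <
a = 1, b = 2 ↦ 1  <
a = 2, b = 0 ↦ 0  <
a = 2, b = 1 ↦ 1  <
a = 2, b = 2 ↦ 2  ≥
So 1 of the 9 assignments meets the threshold.

1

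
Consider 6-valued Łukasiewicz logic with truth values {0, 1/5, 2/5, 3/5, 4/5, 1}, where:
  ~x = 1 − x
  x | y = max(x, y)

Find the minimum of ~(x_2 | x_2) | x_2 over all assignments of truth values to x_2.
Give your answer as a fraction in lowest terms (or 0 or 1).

3/5

Take x_2 = 2/5:
x_2 | x_2 = 2/5 | 2/5 = 2/5
~(x_2 | x_2) = ~2/5 = 3/5
~(x_2 | x_2) | x_2 = 3/5 | 2/5 = 3/5
No assignment yields a value below 3/5, so this is the minimum.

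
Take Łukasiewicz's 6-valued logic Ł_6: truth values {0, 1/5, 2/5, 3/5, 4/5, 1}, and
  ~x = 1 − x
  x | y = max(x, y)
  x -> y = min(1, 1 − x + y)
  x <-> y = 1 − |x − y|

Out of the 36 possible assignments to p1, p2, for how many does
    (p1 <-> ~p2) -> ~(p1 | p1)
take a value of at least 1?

17

value 1: 17 assignments (counts)
value 4/5: 7 assignments
value 3/5: 5 assignments
value 2/5: 4 assignments
value 1/5: 2 assignments
value 0: 1 assignment
So 17 of the 36 assignments meet the threshold.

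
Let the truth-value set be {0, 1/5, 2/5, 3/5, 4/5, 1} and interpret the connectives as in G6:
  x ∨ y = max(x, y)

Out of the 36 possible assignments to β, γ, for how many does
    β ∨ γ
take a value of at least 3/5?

27

value 1: 11 assignments (counts)
value 4/5: 9 assignments (counts)
value 3/5: 7 assignments (counts)
value 2/5: 5 assignments
value 1/5: 3 assignments
value 0: 1 assignment
So 27 of the 36 assignments meet the threshold.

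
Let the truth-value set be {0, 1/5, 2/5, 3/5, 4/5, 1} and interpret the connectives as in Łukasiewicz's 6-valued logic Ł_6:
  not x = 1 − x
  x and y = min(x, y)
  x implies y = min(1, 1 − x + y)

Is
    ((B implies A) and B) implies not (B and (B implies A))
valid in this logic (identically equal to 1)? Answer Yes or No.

No

Counterexample: take A = 1/5, B = 3/5.
B implies A = 3/5 implies 1/5 = 3/5
(B implies A) and B = 3/5 and 3/5 = 3/5
B and (B implies A) = 3/5 and 3/5 = 3/5
not (B and (B implies A)) = not 3/5 = 2/5
((B implies A) and B) implies not (B and (B implies A)) = 3/5 implies 2/5 = 4/5
This gives 4/5 ≠ 1.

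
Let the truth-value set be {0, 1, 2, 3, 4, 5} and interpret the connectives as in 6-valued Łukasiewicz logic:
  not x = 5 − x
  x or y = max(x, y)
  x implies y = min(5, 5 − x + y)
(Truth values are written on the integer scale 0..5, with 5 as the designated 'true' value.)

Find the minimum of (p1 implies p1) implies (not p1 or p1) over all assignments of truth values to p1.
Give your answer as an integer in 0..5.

Take p1 = 2:
p1 implies p1 = 2 implies 2 = 5
not p1 = not 2 = 3
not p1 or p1 = 3 or 2 = 3
(p1 implies p1) implies (not p1 or p1) = 5 implies 3 = 3
No assignment yields a value below 3, so this is the minimum.

3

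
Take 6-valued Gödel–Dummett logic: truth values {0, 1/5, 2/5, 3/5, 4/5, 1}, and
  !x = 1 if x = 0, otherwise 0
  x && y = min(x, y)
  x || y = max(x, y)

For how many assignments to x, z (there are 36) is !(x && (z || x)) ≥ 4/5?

6

value 1: 6 assignments (counts)
value 0: 30 assignments
So 6 of the 36 assignments meet the threshold.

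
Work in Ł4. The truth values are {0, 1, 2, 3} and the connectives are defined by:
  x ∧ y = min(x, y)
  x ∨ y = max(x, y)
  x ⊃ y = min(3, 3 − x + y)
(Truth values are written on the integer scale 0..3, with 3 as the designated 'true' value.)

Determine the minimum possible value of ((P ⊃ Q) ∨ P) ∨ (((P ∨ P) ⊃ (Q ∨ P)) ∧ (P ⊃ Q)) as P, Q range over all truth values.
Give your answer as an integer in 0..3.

2

Take P = 1, Q = 0:
P ⊃ Q = 1 ⊃ 0 = 2
(P ⊃ Q) ∨ P = 2 ∨ 1 = 2
P ∨ P = 1 ∨ 1 = 1
Q ∨ P = 0 ∨ 1 = 1
(P ∨ P) ⊃ (Q ∨ P) = 1 ⊃ 1 = 3
P ⊃ Q = 1 ⊃ 0 = 2
((P ∨ P) ⊃ (Q ∨ P)) ∧ (P ⊃ Q) = 3 ∧ 2 = 2
((P ⊃ Q) ∨ P) ∨ (((P ∨ P) ⊃ (Q ∨ P)) ∧ (P ⊃ Q)) = 2 ∨ 2 = 2
No assignment yields a value below 2, so this is the minimum.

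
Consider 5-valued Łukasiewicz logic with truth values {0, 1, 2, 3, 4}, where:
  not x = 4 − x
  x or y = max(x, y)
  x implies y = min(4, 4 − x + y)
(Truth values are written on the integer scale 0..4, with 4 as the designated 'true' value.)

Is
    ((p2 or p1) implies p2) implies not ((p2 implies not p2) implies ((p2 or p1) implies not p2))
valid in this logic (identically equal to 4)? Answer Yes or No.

Counterexample: take p1 = 0, p2 = 0.
p2 or p1 = 0 or 0 = 0
(p2 or p1) implies p2 = 0 implies 0 = 4
not p2 = not 0 = 4
p2 implies not p2 = 0 implies 4 = 4
(p2 or p1) implies not p2 = 0 implies 4 = 4
(p2 implies not p2) implies ((p2 or p1) implies not p2) = 4 implies 4 = 4
not ((p2 implies not p2) implies ((p2 or p1) implies not p2)) = not 4 = 0
((p2 or p1) implies p2) implies not ((p2 implies not p2) implies ((p2 or p1) implies not p2)) = 4 implies 0 = 0
This gives 0 ≠ 4.

No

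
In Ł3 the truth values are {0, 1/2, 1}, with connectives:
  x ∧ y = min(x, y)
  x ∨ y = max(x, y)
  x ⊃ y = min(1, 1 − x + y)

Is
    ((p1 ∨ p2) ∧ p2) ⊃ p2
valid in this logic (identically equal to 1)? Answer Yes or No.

p1 = 0, p2 = 0 ↦ 1
p1 = 0, p2 = 1/2 ↦ 1
p1 = 0, p2 = 1 ↦ 1
p1 = 1/2, p2 = 0 ↦ 1
p1 = 1/2, p2 = 1/2 ↦ 1
p1 = 1/2, p2 = 1 ↦ 1
p1 = 1, p2 = 0 ↦ 1
p1 = 1, p2 = 1/2 ↦ 1
p1 = 1, p2 = 1 ↦ 1
Every assignment gives a value ≥ 1.

Yes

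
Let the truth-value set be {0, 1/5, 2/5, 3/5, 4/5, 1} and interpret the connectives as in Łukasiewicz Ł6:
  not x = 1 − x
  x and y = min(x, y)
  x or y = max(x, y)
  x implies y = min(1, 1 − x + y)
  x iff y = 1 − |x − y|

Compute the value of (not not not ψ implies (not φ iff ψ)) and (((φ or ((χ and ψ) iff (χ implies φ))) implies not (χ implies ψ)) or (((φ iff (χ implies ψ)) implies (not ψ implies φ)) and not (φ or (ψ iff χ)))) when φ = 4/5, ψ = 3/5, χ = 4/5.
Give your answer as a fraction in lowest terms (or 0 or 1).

2/5

not ψ = not 3/5 = 2/5
not not ψ = not 2/5 = 3/5
not not not ψ = not 3/5 = 2/5
not φ = not 4/5 = 1/5
not φ iff ψ = 1/5 iff 3/5 = 3/5
not not not ψ implies (not φ iff ψ) = 2/5 implies 3/5 = 1
χ and ψ = 4/5 and 3/5 = 3/5
χ implies φ = 4/5 implies 4/5 = 1
(χ and ψ) iff (χ implies φ) = 3/5 iff 1 = 3/5
φ or ((χ and ψ) iff (χ implies φ)) = 4/5 or 3/5 = 4/5
χ implies ψ = 4/5 implies 3/5 = 4/5
not (χ implies ψ) = not 4/5 = 1/5
(φ or ((χ and ψ) iff (χ implies φ))) implies not (χ implies ψ) = 4/5 implies 1/5 = 2/5
χ implies ψ = 4/5 implies 3/5 = 4/5
φ iff (χ implies ψ) = 4/5 iff 4/5 = 1
not ψ = not 3/5 = 2/5
not ψ implies φ = 2/5 implies 4/5 = 1
(φ iff (χ implies ψ)) implies (not ψ implies φ) = 1 implies 1 = 1
ψ iff χ = 3/5 iff 4/5 = 4/5
φ or (ψ iff χ) = 4/5 or 4/5 = 4/5
not (φ or (ψ iff χ)) = not 4/5 = 1/5
((φ iff (χ implies ψ)) implies (not ψ implies φ)) and not (φ or (ψ iff χ)) = 1 and 1/5 = 1/5
((φ or ((χ and ψ) iff (χ implies φ))) implies not (χ implies ψ)) or (((φ iff (χ implies ψ)) implies (not ψ implies φ)) and not (φ or (ψ iff χ))) = 2/5 or 1/5 = 2/5
(not not not ψ implies (not φ iff ψ)) and (((φ or ((χ and ψ) iff (χ implies φ))) implies not (χ implies ψ)) or (((φ iff (χ implies ψ)) implies (not ψ implies φ)) and not (φ or (ψ iff χ)))) = 1 and 2/5 = 2/5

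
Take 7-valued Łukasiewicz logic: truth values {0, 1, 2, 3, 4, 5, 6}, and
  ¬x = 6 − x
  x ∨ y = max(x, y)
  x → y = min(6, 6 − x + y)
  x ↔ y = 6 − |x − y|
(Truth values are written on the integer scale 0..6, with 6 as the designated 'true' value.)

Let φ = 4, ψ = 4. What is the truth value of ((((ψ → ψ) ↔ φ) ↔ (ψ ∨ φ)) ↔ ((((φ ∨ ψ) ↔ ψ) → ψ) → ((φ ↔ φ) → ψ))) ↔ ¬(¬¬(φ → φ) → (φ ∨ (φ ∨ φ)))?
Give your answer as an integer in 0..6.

ψ → ψ = 4 → 4 = 6
(ψ → ψ) ↔ φ = 6 ↔ 4 = 4
ψ ∨ φ = 4 ∨ 4 = 4
((ψ → ψ) ↔ φ) ↔ (ψ ∨ φ) = 4 ↔ 4 = 6
φ ∨ ψ = 4 ∨ 4 = 4
(φ ∨ ψ) ↔ ψ = 4 ↔ 4 = 6
((φ ∨ ψ) ↔ ψ) → ψ = 6 → 4 = 4
φ ↔ φ = 4 ↔ 4 = 6
(φ ↔ φ) → ψ = 6 → 4 = 4
(((φ ∨ ψ) ↔ ψ) → ψ) → ((φ ↔ φ) → ψ) = 4 → 4 = 6
(((ψ → ψ) ↔ φ) ↔ (ψ ∨ φ)) ↔ ((((φ ∨ ψ) ↔ ψ) → ψ) → ((φ ↔ φ) → ψ)) = 6 ↔ 6 = 6
φ → φ = 4 → 4 = 6
¬(φ → φ) = ¬6 = 0
¬¬(φ → φ) = ¬0 = 6
φ ∨ φ = 4 ∨ 4 = 4
φ ∨ (φ ∨ φ) = 4 ∨ 4 = 4
¬¬(φ → φ) → (φ ∨ (φ ∨ φ)) = 6 → 4 = 4
¬(¬¬(φ → φ) → (φ ∨ (φ ∨ φ))) = ¬4 = 2
((((ψ → ψ) ↔ φ) ↔ (ψ ∨ φ)) ↔ ((((φ ∨ ψ) ↔ ψ) → ψ) → ((φ ↔ φ) → ψ))) ↔ ¬(¬¬(φ → φ) → (φ ∨ (φ ∨ φ))) = 6 ↔ 2 = 2

2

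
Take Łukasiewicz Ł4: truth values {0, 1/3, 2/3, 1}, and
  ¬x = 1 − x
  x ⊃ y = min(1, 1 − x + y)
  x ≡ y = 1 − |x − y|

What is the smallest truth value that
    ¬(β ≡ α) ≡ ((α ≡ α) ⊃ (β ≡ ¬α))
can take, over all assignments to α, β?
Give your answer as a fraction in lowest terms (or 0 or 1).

Take α = 1/3, β = 1/3:
β ≡ α = 1/3 ≡ 1/3 = 1
¬(β ≡ α) = ¬1 = 0
α ≡ α = 1/3 ≡ 1/3 = 1
¬α = ¬1/3 = 2/3
β ≡ ¬α = 1/3 ≡ 2/3 = 2/3
(α ≡ α) ⊃ (β ≡ ¬α) = 1 ⊃ 2/3 = 2/3
¬(β ≡ α) ≡ ((α ≡ α) ⊃ (β ≡ ¬α)) = 0 ≡ 2/3 = 1/3
No assignment yields a value below 1/3, so this is the minimum.

1/3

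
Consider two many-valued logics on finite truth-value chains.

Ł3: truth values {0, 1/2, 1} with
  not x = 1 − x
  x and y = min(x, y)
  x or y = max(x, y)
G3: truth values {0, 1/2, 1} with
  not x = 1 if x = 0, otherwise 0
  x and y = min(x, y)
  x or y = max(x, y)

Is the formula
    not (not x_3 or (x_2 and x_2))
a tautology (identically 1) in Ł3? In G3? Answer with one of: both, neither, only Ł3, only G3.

In Ł3: at x_2 = 0, x_3 = 0 the value is 0 — not a tautology.
In G3: at x_2 = 0, x_3 = 0 the value is 0 — not a tautology.

neither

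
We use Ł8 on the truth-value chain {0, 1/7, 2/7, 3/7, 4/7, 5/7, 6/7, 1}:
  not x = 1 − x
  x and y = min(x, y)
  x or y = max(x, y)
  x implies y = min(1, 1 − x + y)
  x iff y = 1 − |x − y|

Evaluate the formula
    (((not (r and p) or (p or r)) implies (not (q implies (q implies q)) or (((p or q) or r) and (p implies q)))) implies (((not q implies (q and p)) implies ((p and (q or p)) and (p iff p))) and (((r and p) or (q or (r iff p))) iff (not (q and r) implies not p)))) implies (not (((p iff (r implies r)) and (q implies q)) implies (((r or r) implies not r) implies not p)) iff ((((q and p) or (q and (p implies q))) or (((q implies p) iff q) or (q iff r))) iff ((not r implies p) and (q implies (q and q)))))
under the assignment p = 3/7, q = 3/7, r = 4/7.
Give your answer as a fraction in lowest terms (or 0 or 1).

r and p = 4/7 and 3/7 = 3/7
not (r and p) = not 3/7 = 4/7
p or r = 3/7 or 4/7 = 4/7
not (r and p) or (p or r) = 4/7 or 4/7 = 4/7
q implies q = 3/7 implies 3/7 = 1
q implies (q implies q) = 3/7 implies 1 = 1
not (q implies (q implies q)) = not 1 = 0
p or q = 3/7 or 3/7 = 3/7
(p or q) or r = 3/7 or 4/7 = 4/7
p implies q = 3/7 implies 3/7 = 1
((p or q) or r) and (p implies q) = 4/7 and 1 = 4/7
not (q implies (q implies q)) or (((p or q) or r) and (p implies q)) = 0 or 4/7 = 4/7
(not (r and p) or (p or r)) implies (not (q implies (q implies q)) or (((p or q) or r) and (p implies q))) = 4/7 implies 4/7 = 1
not q = not 3/7 = 4/7
q and p = 3/7 and 3/7 = 3/7
not q implies (q and p) = 4/7 implies 3/7 = 6/7
q or p = 3/7 or 3/7 = 3/7
p and (q or p) = 3/7 and 3/7 = 3/7
p iff p = 3/7 iff 3/7 = 1
(p and (q or p)) and (p iff p) = 3/7 and 1 = 3/7
(not q implies (q and p)) implies ((p and (q or p)) and (p iff p)) = 6/7 implies 3/7 = 4/7
r and p = 4/7 and 3/7 = 3/7
r iff p = 4/7 iff 3/7 = 6/7
q or (r iff p) = 3/7 or 6/7 = 6/7
(r and p) or (q or (r iff p)) = 3/7 or 6/7 = 6/7
q and r = 3/7 and 4/7 = 3/7
not (q and r) = not 3/7 = 4/7
not p = not 3/7 = 4/7
not (q and r) implies not p = 4/7 implies 4/7 = 1
((r and p) or (q or (r iff p))) iff (not (q and r) implies not p) = 6/7 iff 1 = 6/7
((not q implies (q and p)) implies ((p and (q or p)) and (p iff p))) and (((r and p) or (q or (r iff p))) iff (not (q and r) implies not p)) = 4/7 and 6/7 = 4/7
((not (r and p) or (p or r)) implies (not (q implies (q implies q)) or (((p or q) or r) and (p implies q)))) implies (((not q implies (q and p)) implies ((p and (q or p)) and (p iff p))) and (((r and p) or (q or (r iff p))) iff (not (q and r) implies not p))) = 1 implies 4/7 = 4/7
r implies r = 4/7 implies 4/7 = 1
p iff (r implies r) = 3/7 iff 1 = 3/7
q implies q = 3/7 implies 3/7 = 1
(p iff (r implies r)) and (q implies q) = 3/7 and 1 = 3/7
r or r = 4/7 or 4/7 = 4/7
not r = not 4/7 = 3/7
(r or r) implies not r = 4/7 implies 3/7 = 6/7
not p = not 3/7 = 4/7
((r or r) implies not r) implies not p = 6/7 implies 4/7 = 5/7
((p iff (r implies r)) and (q implies q)) implies (((r or r) implies not r) implies not p) = 3/7 implies 5/7 = 1
not (((p iff (r implies r)) and (q implies q)) implies (((r or r) implies not r) implies not p)) = not 1 = 0
q and p = 3/7 and 3/7 = 3/7
p implies q = 3/7 implies 3/7 = 1
q and (p implies q) = 3/7 and 1 = 3/7
(q and p) or (q and (p implies q)) = 3/7 or 3/7 = 3/7
q implies p = 3/7 implies 3/7 = 1
(q implies p) iff q = 1 iff 3/7 = 3/7
q iff r = 3/7 iff 4/7 = 6/7
((q implies p) iff q) or (q iff r) = 3/7 or 6/7 = 6/7
((q and p) or (q and (p implies q))) or (((q implies p) iff q) or (q iff r)) = 3/7 or 6/7 = 6/7
not r = not 4/7 = 3/7
not r implies p = 3/7 implies 3/7 = 1
q and q = 3/7 and 3/7 = 3/7
q implies (q and q) = 3/7 implies 3/7 = 1
(not r implies p) and (q implies (q and q)) = 1 and 1 = 1
(((q and p) or (q and (p implies q))) or (((q implies p) iff q) or (q iff r))) iff ((not r implies p) and (q implies (q and q))) = 6/7 iff 1 = 6/7
not (((p iff (r implies r)) and (q implies q)) implies (((r or r) implies not r) implies not p)) iff ((((q and p) or (q and (p implies q))) or (((q implies p) iff q) or (q iff r))) iff ((not r implies p) and (q implies (q and q)))) = 0 iff 6/7 = 1/7
(((not (r and p) or (p or r)) implies (not (q implies (q implies q)) or (((p or q) or r) and (p implies q)))) implies (((not q implies (q and p)) implies ((p and (q or p)) and (p iff p))) and (((r and p) or (q or (r iff p))) iff (not (q and r) implies not p)))) implies (not (((p iff (r implies r)) and (q implies q)) implies (((r or r) implies not r) implies not p)) iff ((((q and p) or (q and (p implies q))) or (((q implies p) iff q) or (q iff r))) iff ((not r implies p) and (q implies (q and q))))) = 4/7 implies 1/7 = 4/7

4/7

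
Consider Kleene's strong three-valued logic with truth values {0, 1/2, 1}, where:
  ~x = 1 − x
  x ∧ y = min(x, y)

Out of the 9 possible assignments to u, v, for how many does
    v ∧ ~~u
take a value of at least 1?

1

u = 0, v = 0 ↦ 0  <
u = 0, v = 1/2 ↦ 0  <
u = 0, v = 1 ↦ 0  <
u = 1/2, v = 0 ↦ 0  <
u = 1/2, v = 1/2 ↦ 1/2  <
u = 1/2, v = 1 ↦ 1/2  <
u = 1, v = 0 ↦ 0  <
u = 1, v = 1/2 ↦ 1/2  <
u = 1, v = 1 ↦ 1  ≥
So 1 of the 9 assignments meets the threshold.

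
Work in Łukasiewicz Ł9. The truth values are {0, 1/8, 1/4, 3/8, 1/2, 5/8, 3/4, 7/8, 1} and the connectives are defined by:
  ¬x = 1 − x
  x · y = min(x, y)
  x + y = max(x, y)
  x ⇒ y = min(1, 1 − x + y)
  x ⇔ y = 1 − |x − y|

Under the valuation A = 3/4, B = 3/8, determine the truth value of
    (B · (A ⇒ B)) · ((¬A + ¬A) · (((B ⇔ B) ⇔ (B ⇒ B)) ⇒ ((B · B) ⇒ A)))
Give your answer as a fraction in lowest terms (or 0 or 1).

1/4

A ⇒ B = 3/4 ⇒ 3/8 = 5/8
B · (A ⇒ B) = 3/8 · 5/8 = 3/8
¬A = ¬3/4 = 1/4
¬A = ¬3/4 = 1/4
¬A + ¬A = 1/4 + 1/4 = 1/4
B ⇔ B = 3/8 ⇔ 3/8 = 1
B ⇒ B = 3/8 ⇒ 3/8 = 1
(B ⇔ B) ⇔ (B ⇒ B) = 1 ⇔ 1 = 1
B · B = 3/8 · 3/8 = 3/8
(B · B) ⇒ A = 3/8 ⇒ 3/4 = 1
((B ⇔ B) ⇔ (B ⇒ B)) ⇒ ((B · B) ⇒ A) = 1 ⇒ 1 = 1
(¬A + ¬A) · (((B ⇔ B) ⇔ (B ⇒ B)) ⇒ ((B · B) ⇒ A)) = 1/4 · 1 = 1/4
(B · (A ⇒ B)) · ((¬A + ¬A) · (((B ⇔ B) ⇔ (B ⇒ B)) ⇒ ((B · B) ⇒ A))) = 3/8 · 1/4 = 1/4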